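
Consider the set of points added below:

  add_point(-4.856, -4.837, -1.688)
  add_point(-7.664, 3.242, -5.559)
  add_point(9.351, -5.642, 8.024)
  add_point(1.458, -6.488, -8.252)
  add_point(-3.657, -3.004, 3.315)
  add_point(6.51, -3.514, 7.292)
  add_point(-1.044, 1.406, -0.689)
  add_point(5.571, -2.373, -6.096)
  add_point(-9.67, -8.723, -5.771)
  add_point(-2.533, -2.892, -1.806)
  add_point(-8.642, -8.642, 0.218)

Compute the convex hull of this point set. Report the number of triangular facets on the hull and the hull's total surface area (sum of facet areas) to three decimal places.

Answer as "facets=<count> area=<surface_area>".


facets=14 area=624.084

9 of the 11 inputs are extreme points: [1, 2, 3, 4, 5, 6, 7, 8, 10].

Per-facet area ½‖(b−a)×(c−a)‖:
  f1: (p3, p2, p8) → 102.2611
  f2: (p3, p1, p8) → 66.1770
  f3: (p7, p3, p2) → 43.5269
  f4: (p7, p3, p1) → 42.0063
  f5: (p10, p2, p8) → 50.6219
  f6: (p10, p1, p8) → 36.8067
  f7: (p6, p7, p1) → 37.3952
  f8: (p4, p10, p1) → 46.6707
  f9: (p4, p6, p1) → 26.8984
  f10: (p4, p10, p2) → 47.3511
  f11: (p5, p4, p2) → 11.0432
  f12: (p5, p4, p6) → 35.2952
  f13: (p5, p7, p2) → 23.2443
  f14: (p5, p6, p7) → 54.7864
Σ area = 624.084

Euler characteristic 9−21+14 = 2 ✓


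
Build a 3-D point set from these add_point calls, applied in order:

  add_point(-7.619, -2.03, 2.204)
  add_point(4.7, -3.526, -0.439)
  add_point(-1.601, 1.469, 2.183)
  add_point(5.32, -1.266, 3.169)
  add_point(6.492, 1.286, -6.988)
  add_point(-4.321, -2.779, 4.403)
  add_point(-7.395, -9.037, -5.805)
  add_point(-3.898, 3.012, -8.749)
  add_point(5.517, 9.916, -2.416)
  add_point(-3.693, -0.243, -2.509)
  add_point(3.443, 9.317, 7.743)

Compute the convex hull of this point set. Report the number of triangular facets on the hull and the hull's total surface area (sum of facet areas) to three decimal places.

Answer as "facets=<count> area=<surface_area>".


Points on the hull: [0, 1, 3, 4, 5, 6, 7, 8, 10] (9 of 11).

Per-facet area ½‖(b−a)×(c−a)‖:
  f1: (p7, p8, p4) → 51.7124
  f2: (p6, p7, p0) → 61.6585
  f3: (p6, p7, p4) → 68.6125
  f4: (p3, p8, p4) → 50.1110
  f5: (p10, p3, p8) → 56.5239
  f6: (p10, p7, p0) → 104.2251
  f7: (p10, p7, p8) → 65.9064
  f8: (p5, p6, p0) → 20.6671
  f9: (p5, p10, p0) → 27.2615
  f10: (p5, p10, p3) → 57.3209
  f11: (p1, p6, p4) → 59.2845
  f12: (p1, p3, p4) → 16.9289
  f13: (p1, p5, p6) → 62.0654
  f14: (p1, p5, p3) → 21.0152
Σ area = 723.293

Euler characteristic 9−21+14 = 2 ✓

facets=14 area=723.293


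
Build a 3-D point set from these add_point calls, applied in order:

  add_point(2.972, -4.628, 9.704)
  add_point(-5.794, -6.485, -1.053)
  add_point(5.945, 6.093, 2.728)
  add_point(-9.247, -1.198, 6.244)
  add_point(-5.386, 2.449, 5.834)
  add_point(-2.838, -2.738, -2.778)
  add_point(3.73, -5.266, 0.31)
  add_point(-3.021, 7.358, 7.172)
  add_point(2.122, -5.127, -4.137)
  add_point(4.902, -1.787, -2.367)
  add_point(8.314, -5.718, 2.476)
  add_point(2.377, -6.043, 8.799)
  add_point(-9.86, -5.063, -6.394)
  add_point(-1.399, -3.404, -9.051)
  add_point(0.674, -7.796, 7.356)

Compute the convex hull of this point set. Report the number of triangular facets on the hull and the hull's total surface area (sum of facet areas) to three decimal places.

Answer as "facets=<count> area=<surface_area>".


facets=20 area=787.145

Points on the hull: [0, 1, 2, 3, 7, 8, 9, 10, 11, 12, 13, 14] (12 of 15).

Area of each hull facet:
  f1: (p13, p7, p12) → 85.9454
  f2: (p2, p13, p7) → 84.8186
  f3: (p2, p0, p10) → 52.8011
  f4: (p2, p0, p7) → 62.4494
  f5: (p8, p13, p10) → 7.0153
  f6: (p8, p14, p10) → 41.6504
  f7: (p8, p1, p14) → 44.4580
  f8: (p8, p13, p12) → 27.4949
  f9: (p8, p1, p12) → 28.7004
  f10: (p3, p1, p14) → 49.0165
  f11: (p3, p0, p7) → 65.2497
  f12: (p3, p0, p14) → 27.2144
  f13: (p3, p7, p12) → 65.9272
  f14: (p3, p1, p12) → 31.9412
  f15: (p11, p14, p10) → 12.2926
  f16: (p11, p0, p10) → 7.6846
  f17: (p11, p0, p14) → 0.7971
  f18: (p9, p13, p10) → 23.1297
  f19: (p9, p2, p10) → 33.5354
  f20: (p9, p2, p13) → 35.0230
Σ area = 787.145

Euler characteristic 12−30+20 = 2 ✓


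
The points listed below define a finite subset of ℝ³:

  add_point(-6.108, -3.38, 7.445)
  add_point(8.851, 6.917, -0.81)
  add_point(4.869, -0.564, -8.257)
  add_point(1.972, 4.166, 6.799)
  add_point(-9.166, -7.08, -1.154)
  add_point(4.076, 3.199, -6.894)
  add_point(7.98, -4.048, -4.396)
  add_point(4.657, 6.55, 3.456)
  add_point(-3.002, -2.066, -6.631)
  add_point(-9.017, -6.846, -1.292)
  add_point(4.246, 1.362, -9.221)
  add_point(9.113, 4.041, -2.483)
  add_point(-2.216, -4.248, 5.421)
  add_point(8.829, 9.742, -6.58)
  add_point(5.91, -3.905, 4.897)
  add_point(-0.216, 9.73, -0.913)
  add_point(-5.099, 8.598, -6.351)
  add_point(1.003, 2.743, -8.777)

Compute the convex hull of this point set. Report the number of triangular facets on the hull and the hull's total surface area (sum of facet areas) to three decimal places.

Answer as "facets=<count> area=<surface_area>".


facets=28 area=915.449

Extreme-point indices: [0, 1, 2, 3, 4, 6, 7, 8, 10, 11, 12, 13, 14, 15, 16, 17] — 16 of 18 on the boundary.

Area of each hull facet:
  f1: (p16, p0, p4) → 82.7630
  f2: (p6, p13, p11) → 22.5476
  f3: (p6, p2, p13) → 32.7374
  f4: (p6, p2, p4) → 51.4883
  f5: (p8, p16, p4) → 48.6986
  f6: (p8, p2, p4) → 22.4009
  f7: (p1, p13, p11) → 10.6938
  f8: (p15, p16, p0) → 61.4761
  f9: (p15, p3, p0) → 52.0109
  f10: (p15, p16, p13) → 38.9002
  f11: (p12, p0, p4) → 21.5842
  f12: (p17, p8, p16) → 29.0937
  f13: (p17, p16, p13) → 47.1794
  f14: (p14, p1, p3) → 47.7737
  f15: (p14, p6, p11) → 39.0685
  f16: (p14, p1, p11) → 18.2401
  f17: (p14, p3, p0) → 48.8850
  f18: (p14, p12, p0) → 8.3556
  f19: (p14, p6, p4) → 77.7679
  f20: (p14, p12, p4) → 30.3996
  f21: (p7, p1, p3) → 6.4770
  f22: (p7, p15, p3) → 17.2589
  f23: (p7, p1, p13) → 14.3997
  f24: (p7, p15, p13) → 37.6178
  f25: (p10, p8, p2) → 9.1633
  f26: (p10, p17, p8) → 11.1711
  f27: (p10, p2, p13) → 9.7254
  f28: (p10, p17, p13) → 17.5711
Σ area = 915.449

Check V−E+F: 16 − 42 + 28 = 2.


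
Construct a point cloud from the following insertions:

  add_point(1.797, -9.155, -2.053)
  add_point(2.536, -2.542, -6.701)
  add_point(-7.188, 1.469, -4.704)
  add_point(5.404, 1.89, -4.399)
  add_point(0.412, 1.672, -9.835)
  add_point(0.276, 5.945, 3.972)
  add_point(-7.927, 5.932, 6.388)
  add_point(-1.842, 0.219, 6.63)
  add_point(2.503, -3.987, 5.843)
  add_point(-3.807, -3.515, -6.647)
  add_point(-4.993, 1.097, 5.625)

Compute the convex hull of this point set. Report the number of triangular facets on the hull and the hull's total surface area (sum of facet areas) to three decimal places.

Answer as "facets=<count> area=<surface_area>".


facets=18 area=573.111

Hull vertices (11/11): indices [0, 1, 2, 3, 4, 5, 6, 7, 8, 9, 10].

Area of each hull facet:
  f1: (p8, p0, p3) → 52.1856
  f2: (p2, p4, p6) → 45.4827
  f3: (p1, p0, p3) → 20.9490
  f4: (p1, p4, p3) → 16.0899
  f5: (p5, p8, p3) → 51.9242
  f6: (p5, p4, p6) → 59.3555
  f7: (p5, p4, p3) → 37.8090
  f8: (p10, p8, p0) → 41.7732
  f9: (p10, p2, p6) → 30.1492
  f10: (p9, p2, p4) → 23.2820
  f11: (p9, p1, p0) → 25.4160
  f12: (p9, p1, p4) → 17.5849
  f13: (p9, p10, p0) → 59.2624
  f14: (p9, p10, p2) → 32.9943
  f15: (p7, p5, p6) → 25.8481
  f16: (p7, p5, p8) → 19.2699
  f17: (p7, p10, p6) → 7.4073
  f18: (p7, p10, p8) → 6.3274
Σ area = 573.111

Euler characteristic 11−27+18 = 2 ✓


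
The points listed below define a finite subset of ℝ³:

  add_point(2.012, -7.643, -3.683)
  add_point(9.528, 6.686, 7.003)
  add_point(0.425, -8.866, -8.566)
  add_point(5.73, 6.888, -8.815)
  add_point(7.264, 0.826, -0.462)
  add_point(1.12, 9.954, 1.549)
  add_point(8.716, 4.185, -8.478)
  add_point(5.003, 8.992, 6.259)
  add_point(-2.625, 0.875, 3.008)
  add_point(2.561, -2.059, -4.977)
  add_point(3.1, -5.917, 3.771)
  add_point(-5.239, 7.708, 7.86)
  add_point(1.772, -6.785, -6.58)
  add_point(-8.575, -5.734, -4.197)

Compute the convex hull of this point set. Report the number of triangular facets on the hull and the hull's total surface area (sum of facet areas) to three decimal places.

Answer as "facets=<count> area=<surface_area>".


Hull vertices (11/14): indices [0, 1, 2, 3, 4, 5, 6, 7, 10, 11, 13].

Facet areas (half cross-product norm):
  f1: (p2, p3, p13) → 87.1417
  f2: (p10, p11, p13) → 111.5884
  f3: (p10, p11, p1) → 100.0188
  f4: (p10, p2, p13) → 65.0824
  f5: (p5, p11, p13) → 83.8988
  f6: (p5, p3, p13) → 109.0317
  f7: (p6, p3, p1) → 31.7304
  f8: (p6, p2, p3) → 30.8039
  f9: (p7, p3, p1) → 39.0761
  f10: (p7, p5, p3) → 33.5049
  f11: (p7, p11, p1) → 16.5413
  f12: (p7, p5, p11) → 28.3108
  f13: (p4, p10, p1) → 42.9640
  f14: (p4, p6, p1) → 38.8333
  f15: (p0, p6, p2) → 38.0364
  f16: (p0, p4, p6) → 45.8569
  f17: (p0, p10, p2) → 3.3513
  f18: (p0, p4, p10) → 33.8550
Σ area = 939.626

Check V−E+F: 11 − 27 + 18 = 2.

facets=18 area=939.626


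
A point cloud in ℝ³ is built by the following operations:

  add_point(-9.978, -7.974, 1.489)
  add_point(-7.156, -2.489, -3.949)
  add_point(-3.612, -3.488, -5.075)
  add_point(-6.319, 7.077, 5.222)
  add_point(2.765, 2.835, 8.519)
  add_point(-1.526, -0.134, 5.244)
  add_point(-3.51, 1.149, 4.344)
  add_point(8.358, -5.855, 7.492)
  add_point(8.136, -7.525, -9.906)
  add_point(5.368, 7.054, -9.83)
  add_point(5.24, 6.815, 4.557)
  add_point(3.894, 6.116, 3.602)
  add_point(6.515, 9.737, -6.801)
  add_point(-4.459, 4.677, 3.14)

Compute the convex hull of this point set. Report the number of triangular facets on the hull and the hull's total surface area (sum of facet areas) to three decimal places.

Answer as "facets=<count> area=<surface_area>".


9 of the 14 inputs are extreme points: [0, 1, 3, 4, 7, 8, 9, 10, 12].

Triangle areas on the boundary:
  f1: (p8, p7, p0) → 160.1158
  f2: (p8, p12, p7) → 148.3109
  f3: (p1, p8, p0) → 66.3898
  f4: (p1, p3, p0) → 54.5391
  f5: (p10, p12, p7) → 71.5641
  f6: (p10, p3, p12) → 67.4575
  f7: (p9, p8, p12) → 25.4315
  f8: (p9, p1, p8) → 113.3501
  f9: (p9, p3, p12) → 36.6869
  f10: (p9, p1, p3) → 108.9977
  f11: (p4, p10, p7) → 30.7573
  f12: (p4, p10, p3) → 32.1691
  f13: (p4, p7, p0) → 92.9406
  f14: (p4, p3, p0) → 83.5772
Σ area = 1092.288

Check V−E+F: 9 − 21 + 14 = 2.

facets=14 area=1092.288


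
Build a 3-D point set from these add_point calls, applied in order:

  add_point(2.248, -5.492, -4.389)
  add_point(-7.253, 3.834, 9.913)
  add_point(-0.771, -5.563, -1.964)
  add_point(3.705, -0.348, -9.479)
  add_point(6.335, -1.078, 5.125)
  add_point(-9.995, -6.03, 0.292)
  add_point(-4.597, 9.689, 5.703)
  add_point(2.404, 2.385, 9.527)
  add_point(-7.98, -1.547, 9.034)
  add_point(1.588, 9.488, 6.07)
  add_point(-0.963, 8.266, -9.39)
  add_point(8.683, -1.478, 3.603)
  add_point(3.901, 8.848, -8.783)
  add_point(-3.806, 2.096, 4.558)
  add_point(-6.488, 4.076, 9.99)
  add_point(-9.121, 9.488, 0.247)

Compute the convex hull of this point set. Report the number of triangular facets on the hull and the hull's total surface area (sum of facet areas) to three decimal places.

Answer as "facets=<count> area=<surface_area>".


15 of the 16 inputs are extreme points: [0, 1, 2, 3, 4, 5, 6, 7, 8, 9, 10, 11, 12, 14, 15].

Triangle areas on the boundary:
  f1: (p8, p11, p5) → 87.6200
  f2: (p0, p3, p5) → 43.0215
  f3: (p0, p3, p11) → 40.3156
  f4: (p10, p3, p5) → 86.6467
  f5: (p2, p11, p5) → 40.3989
  f6: (p2, p0, p5) → 7.8030
  f7: (p2, p0, p11) → 21.3354
  f8: (p15, p10, p5) → 98.4171
  f9: (p15, p8, p5) → 69.4006
  f10: (p9, p7, p11) → 37.0643
  f11: (p12, p3, p11) → 64.7672
  f12: (p12, p10, p3) → 22.5166
  f13: (p12, p9, p11) → 95.3760
  f14: (p12, p15, p10) → 26.5705
  f15: (p12, p15, p6) → 56.0240
  f16: (p12, p9, p6) → 46.4182
  f17: (p4, p8, p11) → 7.2592
  f18: (p4, p7, p11) → 4.3094
  f19: (p4, p7, p8) → 35.9076
  f20: (p14, p7, p8) → 26.6650
  f21: (p14, p9, p6) → 22.2122
  f22: (p14, p9, p7) → 34.8873
  f23: (p1, p15, p8) → 29.4813
  f24: (p1, p14, p8) → 1.9968
  f25: (p1, p15, p6) → 26.8031
  f26: (p1, p14, p6) → 2.6744
Σ area = 1035.892

Euler characteristic 15−39+26 = 2 ✓

facets=26 area=1035.892


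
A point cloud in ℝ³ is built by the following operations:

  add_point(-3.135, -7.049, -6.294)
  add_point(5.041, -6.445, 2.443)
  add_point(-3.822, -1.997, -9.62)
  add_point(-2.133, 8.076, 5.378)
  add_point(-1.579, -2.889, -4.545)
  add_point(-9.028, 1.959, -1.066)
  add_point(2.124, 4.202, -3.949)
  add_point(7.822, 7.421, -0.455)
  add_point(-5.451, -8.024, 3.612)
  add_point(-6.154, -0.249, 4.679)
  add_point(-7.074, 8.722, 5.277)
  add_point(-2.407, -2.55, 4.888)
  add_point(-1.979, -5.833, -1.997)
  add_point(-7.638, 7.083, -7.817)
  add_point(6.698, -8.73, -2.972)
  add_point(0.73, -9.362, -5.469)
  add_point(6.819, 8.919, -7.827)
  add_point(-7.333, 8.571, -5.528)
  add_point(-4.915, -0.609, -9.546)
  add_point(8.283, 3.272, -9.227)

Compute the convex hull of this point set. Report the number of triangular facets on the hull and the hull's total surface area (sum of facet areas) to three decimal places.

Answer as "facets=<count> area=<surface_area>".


facets=30 area=1062.868

Hull vertices (17/20): indices [0, 1, 2, 3, 5, 7, 8, 9, 10, 11, 13, 14, 15, 16, 17, 18, 19].

Facet areas (half cross-product norm):
  f1: (p9, p8, p5) → 25.9520
  f2: (p2, p15, p19) → 62.7730
  f3: (p2, p18, p19) → 11.3001
  f4: (p14, p8, p15) → 35.3391
  f5: (p14, p1, p8) → 31.0019
  f6: (p14, p15, p19) → 44.2816
  f7: (p7, p1, p3) → 81.5045
  f8: (p7, p14, p19) → 66.1255
  f9: (p7, p14, p1) → 43.7076
  f10: (p11, p1, p3) → 41.9277
  f11: (p11, p1, p8) → 27.9622
  f12: (p11, p9, p8) → 14.0617
  f13: (p0, p2, p18) → 3.8523
  f14: (p0, p8, p5) → 54.1917
  f15: (p0, p18, p5) → 36.2461
  f16: (p0, p8, p15) → 23.3874
  f17: (p0, p2, p15) → 11.0132
  f18: (p10, p17, p5) → 37.3563
  f19: (p10, p9, p5) → 29.1857
  f20: (p10, p11, p3) → 26.3764
  f21: (p10, p11, p9) → 15.8790
  f22: (p13, p18, p5) → 33.7561
  f23: (p13, p17, p5) → 11.2009
  f24: (p13, p18, p19) → 57.3209
  f25: (p16, p13, p19) → 43.3789
  f26: (p16, p13, p17) → 19.6981
  f27: (p16, p7, p19) → 22.7643
  f28: (p16, p10, p17) → 76.7882
  f29: (p16, p7, p3) → 40.8230
  f30: (p16, p10, p3) → 33.7125
Σ area = 1062.868

Euler characteristic 17−45+30 = 2 ✓


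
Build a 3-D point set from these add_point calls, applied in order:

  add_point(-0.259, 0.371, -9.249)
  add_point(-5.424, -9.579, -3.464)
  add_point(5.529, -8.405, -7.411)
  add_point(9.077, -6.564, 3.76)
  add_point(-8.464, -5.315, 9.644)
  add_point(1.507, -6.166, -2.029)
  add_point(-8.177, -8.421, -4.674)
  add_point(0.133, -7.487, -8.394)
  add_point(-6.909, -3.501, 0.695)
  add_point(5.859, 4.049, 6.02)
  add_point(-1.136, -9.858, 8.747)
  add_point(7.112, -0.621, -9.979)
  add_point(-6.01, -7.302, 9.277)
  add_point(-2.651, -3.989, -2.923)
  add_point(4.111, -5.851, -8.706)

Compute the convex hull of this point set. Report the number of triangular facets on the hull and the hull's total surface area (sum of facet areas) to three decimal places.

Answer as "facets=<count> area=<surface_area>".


Extreme-point indices: [0, 1, 2, 3, 4, 6, 7, 8, 9, 10, 11, 12, 14] — 13 of 15 on the boundary.

Facet areas (half cross-product norm):
  f1: (p11, p9, p3) → 83.2594
  f2: (p10, p9, p4) → 68.3352
  f3: (p10, p9, p3) → 66.8075
  f4: (p0, p11, p9) → 61.1319
  f5: (p2, p11, p3) → 49.3304
  f6: (p2, p10, p3) → 69.8775
  f7: (p2, p10, p1) → 75.7341
  f8: (p12, p10, p4) → 1.7244
  f9: (p8, p9, p4) → 72.6471
  f10: (p8, p0, p9) → 94.2394
  f11: (p14, p2, p11) → 8.2496
  f12: (p7, p2, p1) → 18.0477
  f13: (p7, p14, p2) → 6.8699
  f14: (p7, p0, p11) → 29.1408
  f15: (p7, p14, p11) → 8.2143
  f16: (p6, p7, p1) → 11.9450
  f17: (p6, p7, p0) → 36.0341
  f18: (p6, p8, p0) → 44.6301
  f19: (p6, p8, p4) → 28.7559
  f20: (p6, p12, p4) → 22.4874
  f21: (p6, p10, p1) → 15.9398
  f22: (p6, p12, p10) → 39.1522
Σ area = 912.554

Check V−E+F: 13 − 33 + 22 = 2.

facets=22 area=912.554


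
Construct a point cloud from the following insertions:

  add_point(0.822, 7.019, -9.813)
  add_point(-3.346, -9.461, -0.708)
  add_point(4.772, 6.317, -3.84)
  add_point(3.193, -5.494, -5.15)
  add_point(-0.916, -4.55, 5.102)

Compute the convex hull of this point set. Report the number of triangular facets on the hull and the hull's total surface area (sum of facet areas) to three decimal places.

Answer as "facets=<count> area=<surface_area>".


5 of the 5 inputs are extreme points: [0, 1, 2, 3, 4].

Area of each hull facet:
  f1: (p4, p0, p1) → 74.6002
  f2: (p4, p0, p2) → 51.0900
  f3: (p3, p0, p1) → 53.3404
  f4: (p3, p0, p2) → 43.0314
  f5: (p3, p4, p1) → 34.9920
  f6: (p3, p4, p2) → 65.8245
Σ area = 322.878

Euler: V−E+F = 5−9+6 = 2.

facets=6 area=322.878


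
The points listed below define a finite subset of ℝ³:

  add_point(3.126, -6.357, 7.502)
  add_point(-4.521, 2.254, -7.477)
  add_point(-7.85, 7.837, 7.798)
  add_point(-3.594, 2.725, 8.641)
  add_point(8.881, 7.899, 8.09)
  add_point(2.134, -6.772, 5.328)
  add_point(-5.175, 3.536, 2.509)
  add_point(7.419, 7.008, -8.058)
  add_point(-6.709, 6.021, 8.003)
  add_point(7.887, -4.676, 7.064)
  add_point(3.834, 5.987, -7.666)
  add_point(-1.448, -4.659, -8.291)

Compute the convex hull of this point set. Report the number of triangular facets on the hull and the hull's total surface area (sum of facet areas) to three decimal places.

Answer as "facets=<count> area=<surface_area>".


facets=18 area=923.478

11 of the 12 inputs are extreme points: [0, 1, 2, 3, 4, 5, 7, 8, 9, 10, 11].

Per-facet area ½‖(b−a)×(c−a)‖:
  f1: (p7, p4, p2) → 135.0765
  f2: (p1, p11, p2) → 55.2314
  f3: (p1, p7, p11) → 48.8961
  f4: (p8, p0, p5) → 19.1005
  f5: (p8, p11, p2) → 18.7334
  f6: (p8, p11, p5) → 111.8003
  f7: (p9, p7, p4) → 101.7120
  f8: (p9, p0, p4) → 29.4436
  f9: (p9, p0, p5) → 5.7255
  f10: (p9, p11, p5) → 40.7044
  f11: (p9, p7, p11) → 124.4383
  f12: (p10, p7, p2) → 28.3011
  f13: (p10, p1, p2) → 75.8121
  f14: (p10, p1, p7) → 2.8243
  f15: (p3, p0, p4) → 74.4195
  f16: (p3, p8, p0) → 6.8971
  f17: (p3, p4, p2) → 43.3826
  f18: (p3, p8, p2) → 0.9793
Σ area = 923.478

Euler: V−E+F = 11−27+18 = 2.


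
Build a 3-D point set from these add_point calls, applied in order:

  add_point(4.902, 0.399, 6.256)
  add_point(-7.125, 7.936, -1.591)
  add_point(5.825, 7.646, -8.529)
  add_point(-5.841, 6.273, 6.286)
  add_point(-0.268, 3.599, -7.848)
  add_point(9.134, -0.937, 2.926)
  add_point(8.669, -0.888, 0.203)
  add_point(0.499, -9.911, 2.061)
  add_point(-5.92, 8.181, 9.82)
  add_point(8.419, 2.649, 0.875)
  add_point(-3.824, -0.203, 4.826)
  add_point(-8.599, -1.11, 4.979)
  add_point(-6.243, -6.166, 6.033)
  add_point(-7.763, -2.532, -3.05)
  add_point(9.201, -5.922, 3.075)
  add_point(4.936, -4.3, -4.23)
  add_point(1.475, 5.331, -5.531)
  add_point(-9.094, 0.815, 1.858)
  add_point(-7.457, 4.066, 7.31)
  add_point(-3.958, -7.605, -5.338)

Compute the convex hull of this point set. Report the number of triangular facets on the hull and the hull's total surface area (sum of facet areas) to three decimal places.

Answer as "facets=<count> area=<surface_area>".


Hull vertices (17/20): indices [0, 1, 2, 4, 5, 6, 7, 8, 9, 11, 12, 13, 14, 15, 17, 18, 19].

Area of each hull facet:
  f1: (p1, p8, p17) → 43.3454
  f2: (p1, p8, p2) → 78.0904
  f3: (p9, p8, p2) → 96.9761
  f4: (p15, p2, p14) → 49.5184
  f5: (p15, p19, p2) → 56.9304
  f6: (p18, p8, p17) → 7.5007
  f7: (p18, p11, p17) → 10.6600
  f8: (p18, p11, p8) → 2.3808
  f9: (p7, p15, p14) → 36.8320
  f10: (p7, p15, p19) → 37.6706
  f11: (p4, p19, p2) → 27.4504
  f12: (p4, p1, p2) → 34.8342
  f13: (p6, p2, p14) → 11.0248
  f14: (p6, p9, p2) → 18.8454
  f15: (p0, p9, p8) → 42.5811
  f16: (p12, p7, p19) → 38.4989
  f17: (p12, p11, p8) → 25.0180
  f18: (p12, p0, p8) → 82.3682
  f19: (p12, p7, p14) → 36.7333
  f20: (p12, p0, p14) → 53.4809
  f21: (p13, p4, p19) → 36.1843
  f22: (p13, p4, p1) → 48.0993
  f23: (p13, p1, p17) → 24.7264
  f24: (p13, p11, p17) → 10.4872
  f25: (p13, p12, p19) → 33.3276
  f26: (p13, p12, p11) → 23.2624
  f27: (p5, p6, p14) → 6.8817
  f28: (p5, p6, p9) → 4.9256
  f29: (p5, p0, p14) → 13.4558
  f30: (p5, p0, p9) → 11.6202
Σ area = 1003.711

Euler: V−E+F = 17−45+30 = 2.

facets=30 area=1003.711


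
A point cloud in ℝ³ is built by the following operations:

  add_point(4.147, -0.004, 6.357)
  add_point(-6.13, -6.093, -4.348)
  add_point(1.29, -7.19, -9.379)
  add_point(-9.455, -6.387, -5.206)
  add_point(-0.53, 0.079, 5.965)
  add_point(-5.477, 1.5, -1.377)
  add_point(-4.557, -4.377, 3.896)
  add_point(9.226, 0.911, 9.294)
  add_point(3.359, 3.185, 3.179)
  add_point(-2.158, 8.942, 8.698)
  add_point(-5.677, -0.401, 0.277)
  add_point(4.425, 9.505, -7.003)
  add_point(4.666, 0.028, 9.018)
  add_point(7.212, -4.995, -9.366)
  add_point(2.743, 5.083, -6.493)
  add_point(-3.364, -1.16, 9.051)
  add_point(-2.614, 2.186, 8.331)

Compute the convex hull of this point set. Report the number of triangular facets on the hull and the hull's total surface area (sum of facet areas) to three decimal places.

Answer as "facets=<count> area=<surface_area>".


Hull vertices (10/17): indices [2, 3, 5, 6, 7, 9, 11, 12, 13, 15].

Per-facet area ½‖(b−a)×(c−a)‖:
  f1: (p2, p11, p3) → 98.9594
  f2: (p9, p11, p7) → 114.7771
  f3: (p13, p11, p7) → 133.3774
  f4: (p13, p2, p7) → 60.8489
  f5: (p13, p2, p11) → 46.5922
  f6: (p15, p9, p3) → 78.5846
  f7: (p15, p9, p7) → 62.4086
  f8: (p5, p11, p3) → 53.3932
  f9: (p5, p9, p3) → 28.9759
  f10: (p5, p9, p11) → 88.4001
  f11: (p6, p15, p3) → 13.6336
  f12: (p6, p2, p3) → 60.4850
  f13: (p6, p2, p7) → 116.0894
  f14: (p12, p15, p7) → 1.4602
  f15: (p12, p6, p7) → 12.1105
  f16: (p12, p6, p15) → 24.2472
Σ area = 994.343

Euler characteristic 10−24+16 = 2 ✓

facets=16 area=994.343


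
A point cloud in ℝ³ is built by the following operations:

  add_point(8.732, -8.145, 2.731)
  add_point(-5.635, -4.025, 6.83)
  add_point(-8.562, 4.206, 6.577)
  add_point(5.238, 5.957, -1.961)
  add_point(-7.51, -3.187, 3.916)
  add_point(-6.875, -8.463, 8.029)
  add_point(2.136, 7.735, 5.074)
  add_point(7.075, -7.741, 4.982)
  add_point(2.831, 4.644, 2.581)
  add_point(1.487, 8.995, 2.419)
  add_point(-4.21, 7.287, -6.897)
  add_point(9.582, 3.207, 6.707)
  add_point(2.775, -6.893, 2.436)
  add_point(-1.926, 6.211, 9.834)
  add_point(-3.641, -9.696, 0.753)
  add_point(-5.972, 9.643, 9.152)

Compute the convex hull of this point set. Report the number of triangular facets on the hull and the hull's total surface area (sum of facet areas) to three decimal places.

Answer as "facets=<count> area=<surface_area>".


Hull vertices (13/16): indices [0, 2, 3, 4, 5, 6, 7, 9, 10, 11, 13, 14, 15].

Triangle areas on the boundary:
  f1: (p13, p5, p11) → 95.7990
  f2: (p0, p5, p14) → 49.4635
  f3: (p0, p10, p14) → 117.6227
  f4: (p4, p10, p2) → 56.7547
  f5: (p4, p5, p2) → 22.4302
  f6: (p4, p10, p14) → 62.3394
  f7: (p4, p5, p14) → 24.8744
  f8: (p3, p9, p11) → 32.1622
  f9: (p3, p9, p10) → 33.8510
  f10: (p3, p0, p11) → 60.6622
  f11: (p3, p0, p10) → 72.9451
  f12: (p15, p13, p11) → 18.2425
  f13: (p15, p10, p2) → 47.3382
  f14: (p15, p9, p10) → 54.6136
  f15: (p15, p5, p2) → 29.1750
  f16: (p15, p13, p5) → 39.0774
  f17: (p7, p5, p11) → 79.0217
  f18: (p7, p0, p11) → 15.9107
  f19: (p7, p0, p5) → 13.6866
  f20: (p6, p9, p11) → 11.0775
  f21: (p6, p15, p11) → 26.8033
  f22: (p6, p15, p9) → 13.8661
Σ area = 977.717

Euler: V−E+F = 13−33+22 = 2.

facets=22 area=977.717


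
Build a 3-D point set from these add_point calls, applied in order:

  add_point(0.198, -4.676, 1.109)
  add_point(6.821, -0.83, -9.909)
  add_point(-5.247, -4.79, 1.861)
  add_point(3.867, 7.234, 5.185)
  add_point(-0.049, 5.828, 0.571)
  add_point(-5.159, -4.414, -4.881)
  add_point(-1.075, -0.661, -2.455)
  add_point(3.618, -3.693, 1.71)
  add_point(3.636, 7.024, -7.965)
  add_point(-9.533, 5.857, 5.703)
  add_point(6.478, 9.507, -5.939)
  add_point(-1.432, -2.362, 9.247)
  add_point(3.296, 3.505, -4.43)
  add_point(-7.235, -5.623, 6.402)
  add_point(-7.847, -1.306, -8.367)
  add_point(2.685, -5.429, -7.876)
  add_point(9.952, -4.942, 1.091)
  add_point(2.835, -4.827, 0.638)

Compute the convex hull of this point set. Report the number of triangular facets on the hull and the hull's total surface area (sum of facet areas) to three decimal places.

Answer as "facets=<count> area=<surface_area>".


Points on the hull: [1, 3, 5, 8, 9, 10, 11, 13, 14, 15, 16] (11 of 18).

Triangle areas on the boundary:
  f1: (p1, p10, p16) → 67.3219
  f2: (p3, p10, p9) → 75.3982
  f3: (p3, p10, p16) → 81.0608
  f4: (p8, p10, p9) → 40.2326
  f5: (p8, p1, p10) → 17.1768
  f6: (p15, p1, p16) → 36.9435
  f7: (p15, p13, p16) → 96.4686
  f8: (p11, p13, p9) → 40.9865
  f9: (p11, p3, p9) → 65.9223
  f10: (p11, p13, p16) → 48.5784
  f11: (p11, p3, p16) → 75.8159
  f12: (p14, p8, p1) → 59.8963
  f13: (p14, p15, p1) → 34.9138
  f14: (p14, p8, p9) → 110.3019
  f15: (p14, p13, p9) → 84.9468
  f16: (p5, p15, p13) → 42.2273
  f17: (p5, p14, p13) → 24.7851
  f18: (p5, p14, p15) → 21.7174
Σ area = 1024.694

Check V−E+F: 11 − 27 + 18 = 2.

facets=18 area=1024.694


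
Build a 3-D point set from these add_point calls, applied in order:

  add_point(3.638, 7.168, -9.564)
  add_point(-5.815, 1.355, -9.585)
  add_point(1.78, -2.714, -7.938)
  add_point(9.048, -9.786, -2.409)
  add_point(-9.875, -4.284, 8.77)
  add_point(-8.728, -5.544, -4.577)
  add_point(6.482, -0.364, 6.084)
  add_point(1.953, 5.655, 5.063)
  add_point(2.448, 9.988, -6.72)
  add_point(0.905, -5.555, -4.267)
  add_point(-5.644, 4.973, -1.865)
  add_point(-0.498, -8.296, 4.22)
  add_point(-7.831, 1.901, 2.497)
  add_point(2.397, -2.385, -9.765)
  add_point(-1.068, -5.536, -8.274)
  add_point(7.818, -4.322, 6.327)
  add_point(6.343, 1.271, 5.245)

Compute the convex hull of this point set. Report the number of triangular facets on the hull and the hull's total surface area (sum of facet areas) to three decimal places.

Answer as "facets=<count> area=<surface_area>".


15 of the 17 inputs are extreme points: [0, 1, 3, 4, 5, 6, 7, 8, 10, 11, 12, 13, 14, 15, 16].

Triangle areas on the boundary:
  f1: (p11, p5, p4) → 64.6586
  f2: (p11, p5, p3) → 71.3625
  f3: (p7, p6, p4) → 60.1771
  f4: (p16, p7, p8) → 37.8210
  f5: (p16, p7, p6) → 4.1216
  f6: (p14, p13, p3) → 29.8861
  f7: (p14, p5, p3) → 44.9663
  f8: (p10, p7, p8) → 52.7930
  f9: (p1, p10, p8) → 44.6715
  f10: (p1, p14, p13) → 20.4996
  f11: (p1, p14, p5) → 32.4040
  f12: (p15, p16, p3) → 28.2999
  f13: (p15, p16, p6) → 1.7606
  f14: (p15, p11, p3) → 46.7234
  f15: (p15, p6, p4) → 35.5240
  f16: (p15, p11, p4) → 45.8209
  f17: (p12, p7, p4) → 46.8622
  f18: (p12, p10, p7) → 29.1444
  f19: (p12, p5, p4) → 46.5808
  f20: (p12, p1, p5) → 45.5009
  f21: (p12, p1, p10) → 21.9399
  f22: (p0, p1, p8) → 23.0366
  f23: (p0, p1, p13) → 41.5587
  f24: (p0, p13, p3) → 51.2313
  f25: (p0, p16, p3) → 108.9922
  f26: (p0, p16, p8) → 31.8877
Σ area = 1068.225

Euler: V−E+F = 15−39+26 = 2.

facets=26 area=1068.225


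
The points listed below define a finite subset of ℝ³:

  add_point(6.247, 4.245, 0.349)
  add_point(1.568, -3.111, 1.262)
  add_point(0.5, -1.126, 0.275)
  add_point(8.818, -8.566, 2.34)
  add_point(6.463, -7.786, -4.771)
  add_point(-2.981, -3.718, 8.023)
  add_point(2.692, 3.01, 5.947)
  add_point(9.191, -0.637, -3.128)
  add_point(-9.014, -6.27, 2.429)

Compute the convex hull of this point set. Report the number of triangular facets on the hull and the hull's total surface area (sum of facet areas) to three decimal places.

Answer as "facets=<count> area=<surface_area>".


Points on the hull: [0, 2, 3, 4, 5, 6, 7, 8] (8 of 9).

Triangle areas on the boundary:
  f1: (p5, p3, p8) → 58.6101
  f2: (p4, p3, p8) → 64.1744
  f3: (p4, p3, p7) → 28.7971
  f4: (p0, p3, p7) → 30.8093
  f5: (p2, p0, p8) → 13.9446
  f6: (p2, p0, p7) → 25.8260
  f7: (p2, p4, p8) → 54.0918
  f8: (p2, p4, p7) → 34.9399
  f9: (p6, p5, p8) → 33.4817
  f10: (p6, p0, p8) → 48.9955
  f11: (p6, p5, p3) → 58.7740
  f12: (p6, p0, p3) → 43.6778
Σ area = 496.122

Euler characteristic 8−18+12 = 2 ✓

facets=12 area=496.122


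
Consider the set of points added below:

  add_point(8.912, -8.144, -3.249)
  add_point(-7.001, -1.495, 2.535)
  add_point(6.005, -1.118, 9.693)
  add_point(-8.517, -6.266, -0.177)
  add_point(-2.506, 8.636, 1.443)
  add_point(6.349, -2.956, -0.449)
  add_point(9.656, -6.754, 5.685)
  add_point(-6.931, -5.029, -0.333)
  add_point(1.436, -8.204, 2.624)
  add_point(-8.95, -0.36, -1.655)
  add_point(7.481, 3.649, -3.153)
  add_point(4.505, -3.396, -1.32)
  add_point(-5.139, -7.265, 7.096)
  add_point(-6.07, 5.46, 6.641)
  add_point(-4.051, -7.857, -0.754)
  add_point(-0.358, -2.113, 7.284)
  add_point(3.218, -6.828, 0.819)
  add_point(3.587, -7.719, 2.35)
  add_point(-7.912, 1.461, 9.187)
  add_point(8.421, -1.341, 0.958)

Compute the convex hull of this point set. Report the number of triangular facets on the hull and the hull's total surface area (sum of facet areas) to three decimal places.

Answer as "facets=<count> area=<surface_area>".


Extreme-point indices: [0, 2, 3, 4, 6, 8, 9, 10, 12, 13, 14, 18] — 12 of 20 on the boundary.

Triangle areas on the boundary:
  f1: (p14, p0, p9) → 50.2601
  f2: (p10, p4, p9) → 69.3120
  f3: (p10, p0, p9) → 100.1617
  f4: (p10, p0, p6) → 53.2763
  f5: (p2, p10, p6) → 51.7562
  f6: (p2, p10, p4) → 79.3368
  f7: (p13, p2, p4) → 49.6036
  f8: (p13, p2, p18) → 35.3261
  f9: (p13, p4, p9) → 36.4748
  f10: (p13, p18, p9) → 26.5301
  f11: (p12, p2, p6) → 50.7432
  f12: (p12, p2, p18) → 59.3474
  f13: (p8, p12, p14) → 23.5369
  f14: (p8, p14, p0) → 28.7913
  f15: (p8, p12, p6) → 29.7770
  f16: (p8, p0, p6) → 36.2164
  f17: (p3, p12, p14) → 18.2609
  f18: (p3, p14, p9) → 13.6009
  f19: (p3, p18, p9) → 33.5782
  f20: (p3, p12, p18) → 37.9209
Σ area = 883.811

Check V−E+F: 12 − 30 + 20 = 2.

facets=20 area=883.811


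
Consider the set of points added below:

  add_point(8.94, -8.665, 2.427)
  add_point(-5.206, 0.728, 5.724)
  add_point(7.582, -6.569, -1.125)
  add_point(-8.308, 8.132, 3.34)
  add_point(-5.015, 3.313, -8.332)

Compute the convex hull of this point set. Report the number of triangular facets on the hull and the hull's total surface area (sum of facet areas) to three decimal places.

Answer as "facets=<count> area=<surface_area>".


Hull vertices (5/5): indices [0, 1, 2, 3, 4].

Per-facet area ½‖(b−a)×(c−a)‖:
  f1: (p1, p0, p3) → 49.5925
  f2: (p4, p1, p3) → 53.8887
  f3: (p4, p1, p0) → 122.9958
  f4: (p2, p0, p3) → 44.3749
  f5: (p2, p4, p3) → 114.5380
  f6: (p2, p4, p0) → 21.1565
Σ area = 406.546

Euler: V−E+F = 5−9+6 = 2.

facets=6 area=406.546


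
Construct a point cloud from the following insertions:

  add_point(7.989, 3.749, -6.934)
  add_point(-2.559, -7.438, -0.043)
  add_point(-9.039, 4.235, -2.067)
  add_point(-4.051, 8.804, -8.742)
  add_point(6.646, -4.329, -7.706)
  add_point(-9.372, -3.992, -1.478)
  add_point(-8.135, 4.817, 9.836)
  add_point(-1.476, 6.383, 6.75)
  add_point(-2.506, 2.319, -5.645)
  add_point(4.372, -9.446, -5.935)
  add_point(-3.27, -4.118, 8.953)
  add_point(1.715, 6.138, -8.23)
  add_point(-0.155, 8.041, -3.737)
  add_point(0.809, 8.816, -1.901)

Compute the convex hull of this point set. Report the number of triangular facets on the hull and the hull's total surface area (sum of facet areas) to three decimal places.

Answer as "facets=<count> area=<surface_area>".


facets=20 area=930.473

Points on the hull: [0, 1, 2, 3, 4, 5, 6, 7, 9, 10, 11, 13] (12 of 14).

Triangle areas on the boundary:
  f1: (p10, p6, p5) → 60.7545
  f2: (p3, p9, p5) → 119.4937
  f3: (p1, p9, p5) → 28.0647
  f4: (p1, p10, p5) → 37.3109
  f5: (p1, p10, p9) → 31.0278
  f6: (p7, p10, p0) → 91.1096
  f7: (p7, p10, p6) → 36.8325
  f8: (p4, p3, p9) → 44.5351
  f9: (p4, p10, p0) → 79.7325
  f10: (p4, p10, p9) → 50.9089
  f11: (p2, p6, p5) → 49.3189
  f12: (p2, p3, p5) → 32.7463
  f13: (p2, p3, p6) → 43.8031
  f14: (p13, p3, p6) → 61.4563
  f15: (p13, p7, p6) → 26.2282
  f16: (p13, p3, p0) → 42.4908
  f17: (p13, p7, p0) → 40.4674
  f18: (p11, p3, p0) → 2.8215
  f19: (p11, p4, p0) → 27.6828
  f20: (p11, p4, p3) → 23.6876
Σ area = 930.473

Euler characteristic 12−30+20 = 2 ✓


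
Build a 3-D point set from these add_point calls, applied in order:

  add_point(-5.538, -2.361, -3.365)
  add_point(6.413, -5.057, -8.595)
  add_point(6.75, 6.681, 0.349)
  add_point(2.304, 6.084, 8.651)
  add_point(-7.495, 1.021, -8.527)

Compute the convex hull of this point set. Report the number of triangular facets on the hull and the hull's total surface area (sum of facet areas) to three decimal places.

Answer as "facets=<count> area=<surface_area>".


facets=6 area=453.657

Hull vertices (5/5): indices [0, 1, 2, 3, 4].

Area of each hull facet:
  f1: (p1, p2, p4) → 106.8558
  f2: (p3, p2, p4) → 83.4996
  f3: (p3, p1, p2) → 61.3995
  f4: (p0, p1, p4) → 43.0325
  f5: (p0, p3, p4) → 48.0518
  f6: (p0, p3, p1) → 110.8181
Σ area = 453.657

Check V−E+F: 5 − 9 + 6 = 2.


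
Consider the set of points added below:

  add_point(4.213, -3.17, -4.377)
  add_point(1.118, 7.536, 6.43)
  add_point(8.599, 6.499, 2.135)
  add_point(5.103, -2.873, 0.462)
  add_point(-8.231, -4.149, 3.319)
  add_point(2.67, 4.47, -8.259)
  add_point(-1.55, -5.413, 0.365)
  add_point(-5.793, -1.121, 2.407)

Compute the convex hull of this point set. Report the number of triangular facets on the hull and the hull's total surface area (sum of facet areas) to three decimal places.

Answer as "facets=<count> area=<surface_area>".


Points on the hull: [0, 1, 2, 3, 4, 5, 6, 7] (8 of 8).

Facet areas (half cross-product norm):
  f1: (p5, p1, p2) → 52.7115
  f2: (p0, p5, p4) → 63.1958
  f3: (p0, p5, p2) → 50.0324
  f4: (p3, p1, p4) → 81.7718
  f5: (p3, p1, p2) → 43.8143
  f6: (p3, p0, p2) → 23.9961
  f7: (p7, p1, p4) → 12.8712
  f8: (p7, p5, p4) → 17.4496
  f9: (p7, p5, p1) → 80.6171
  f10: (p6, p0, p4) → 14.7483
  f11: (p6, p3, p4) → 16.6636
  f12: (p6, p3, p0) → 17.1853
Σ area = 475.057

Euler: V−E+F = 8−18+12 = 2.

facets=12 area=475.057


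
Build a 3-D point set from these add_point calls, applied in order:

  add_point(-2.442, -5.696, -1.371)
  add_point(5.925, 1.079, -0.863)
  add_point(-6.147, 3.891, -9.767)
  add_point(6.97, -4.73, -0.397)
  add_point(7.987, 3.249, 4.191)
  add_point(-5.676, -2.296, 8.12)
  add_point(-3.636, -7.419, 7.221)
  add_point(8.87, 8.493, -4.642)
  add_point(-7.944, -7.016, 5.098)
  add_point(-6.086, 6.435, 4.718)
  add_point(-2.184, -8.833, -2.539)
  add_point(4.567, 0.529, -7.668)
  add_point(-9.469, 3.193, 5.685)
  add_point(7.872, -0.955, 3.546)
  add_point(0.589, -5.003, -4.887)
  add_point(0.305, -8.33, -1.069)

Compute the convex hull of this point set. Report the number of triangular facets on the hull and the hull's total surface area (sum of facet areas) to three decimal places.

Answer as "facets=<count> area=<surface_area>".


Extreme-point indices: [2, 3, 4, 5, 6, 7, 8, 9, 10, 11, 12, 13, 14, 15] — 14 of 16 on the boundary.

Per-facet area ½‖(b−a)×(c−a)‖:
  f1: (p11, p2, p7) → 52.9828
  f2: (p4, p13, p7) → 20.3332
  f3: (p6, p4, p13) → 26.0560
  f4: (p14, p2, p10) → 29.2085
  f5: (p14, p11, p2) → 41.0406
  f6: (p9, p4, p7) → 74.4333
  f7: (p9, p2, p12) → 35.0718
  f8: (p9, p2, p7) → 113.4604
  f9: (p8, p6, p10) → 22.9946
  f10: (p8, p2, p12) → 81.7084
  f11: (p8, p2, p10) → 73.6627
  f12: (p5, p6, p4) → 42.6022
  f13: (p5, p9, p12) → 16.5918
  f14: (p5, p9, p4) → 65.8205
  f15: (p5, p8, p12) → 20.8870
  f16: (p5, p8, p6) → 12.6991
  f17: (p3, p14, p11) → 27.8104
  f18: (p3, p13, p7) → 34.6301
  f19: (p3, p11, p7) → 44.0756
  f20: (p3, p14, p10) → 20.1967
  f21: (p3, p6, p13) → 36.5197
  f22: (p15, p6, p10) → 13.4579
  f23: (p15, p3, p10) → 5.5228
  f24: (p15, p3, p6) → 33.9761
Σ area = 945.742

Euler: V−E+F = 14−36+24 = 2.

facets=24 area=945.742


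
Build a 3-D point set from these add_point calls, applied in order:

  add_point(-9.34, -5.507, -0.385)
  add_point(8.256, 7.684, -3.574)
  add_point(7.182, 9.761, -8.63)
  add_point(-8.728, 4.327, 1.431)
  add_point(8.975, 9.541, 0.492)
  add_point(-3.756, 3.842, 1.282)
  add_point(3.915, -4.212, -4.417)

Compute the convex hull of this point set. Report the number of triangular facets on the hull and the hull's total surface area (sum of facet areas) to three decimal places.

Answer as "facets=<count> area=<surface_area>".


7 of the 7 inputs are extreme points: [0, 1, 2, 3, 4, 5, 6].

Area of each hull facet:
  f1: (p2, p3, p0) → 95.5478
  f2: (p2, p3, p4) → 85.2093
  f3: (p6, p4, p0) → 102.4833
  f4: (p6, p2, p0) → 96.3900
  f5: (p5, p4, p0) → 46.2220
  f6: (p5, p3, p0) → 25.0166
  f7: (p5, p3, p4) → 17.2958
  f8: (p1, p2, p4) → 9.0933
  f9: (p1, p6, p4) → 24.9065
  f10: (p1, p6, p2) → 34.4564
Σ area = 536.621

Check V−E+F: 7 − 15 + 10 = 2.

facets=10 area=536.621


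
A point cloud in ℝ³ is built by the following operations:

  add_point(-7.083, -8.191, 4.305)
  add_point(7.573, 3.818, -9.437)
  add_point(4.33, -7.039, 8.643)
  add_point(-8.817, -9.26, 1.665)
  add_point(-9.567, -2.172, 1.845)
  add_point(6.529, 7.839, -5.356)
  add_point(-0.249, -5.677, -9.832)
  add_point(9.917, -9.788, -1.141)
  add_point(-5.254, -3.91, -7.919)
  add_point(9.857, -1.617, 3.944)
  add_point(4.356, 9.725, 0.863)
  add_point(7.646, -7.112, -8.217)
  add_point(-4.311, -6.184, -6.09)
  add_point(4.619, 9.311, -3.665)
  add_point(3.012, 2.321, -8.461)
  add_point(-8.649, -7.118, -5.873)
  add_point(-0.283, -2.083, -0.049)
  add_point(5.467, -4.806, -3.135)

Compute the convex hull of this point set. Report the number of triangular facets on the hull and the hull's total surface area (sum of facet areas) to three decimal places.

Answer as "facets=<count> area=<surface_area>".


Extreme-point indices: [0, 1, 2, 3, 4, 5, 6, 7, 8, 9, 10, 11, 13, 14, 15] — 15 of 18 on the boundary.

Facet areas (half cross-product norm):
  f1: (p2, p10, p4) → 134.0263
  f2: (p11, p15, p7) → 64.2110
  f3: (p11, p15, p6) → 25.3441
  f4: (p9, p2, p7) → 42.4108
  f5: (p9, p2, p10) → 54.1668
  f6: (p3, p2, p7) → 87.2623
  f7: (p3, p15, p7) → 73.3596
  f8: (p3, p15, p4) → 27.0901
  f9: (p13, p10, p4) → 41.7341
  f10: (p0, p2, p4) → 39.5519
  f11: (p0, p3, p4) → 11.3979
  f12: (p0, p3, p2) → 12.4276
  f13: (p8, p15, p6) → 12.2020
  f14: (p8, p15, p4) → 23.4401
  f15: (p8, p13, p4) → 91.4875
  f16: (p5, p9, p10) → 43.8912
  f17: (p5, p13, p10) → 5.0756
  f18: (p1, p5, p13) → 4.3221
  f19: (p1, p8, p6) → 32.9967
  f20: (p1, p11, p6) → 44.0785
  f21: (p1, p11, p7) → 39.0474
  f22: (p1, p9, p7) → 69.3759
  f23: (p1, p5, p9) → 39.7760
  f24: (p14, p8, p13) → 35.5559
  f25: (p14, p1, p13) → 20.0901
  f26: (p14, p1, p8) → 8.8958
Σ area = 1083.217

Euler characteristic 15−39+26 = 2 ✓

facets=26 area=1083.217


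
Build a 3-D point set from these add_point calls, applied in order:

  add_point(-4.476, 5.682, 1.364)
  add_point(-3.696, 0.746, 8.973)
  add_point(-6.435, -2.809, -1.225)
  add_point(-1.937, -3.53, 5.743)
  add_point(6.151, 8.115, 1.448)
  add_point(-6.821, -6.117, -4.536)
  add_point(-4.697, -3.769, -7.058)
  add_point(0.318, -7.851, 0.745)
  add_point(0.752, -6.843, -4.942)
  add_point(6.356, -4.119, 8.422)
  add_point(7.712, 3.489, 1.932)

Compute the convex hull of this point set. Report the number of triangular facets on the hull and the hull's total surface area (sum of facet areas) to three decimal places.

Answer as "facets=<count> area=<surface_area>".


Hull vertices (11/11): indices [0, 1, 2, 3, 4, 5, 6, 7, 8, 9, 10].

Per-facet area ½‖(b−a)×(c−a)‖:
  f1: (p8, p7, p5) → 21.9286
  f2: (p8, p9, p10) → 68.4300
  f3: (p8, p9, p7) → 23.8631
  f4: (p3, p7, p5) → 31.5505
  f5: (p3, p1, p5) → 27.6600
  f6: (p3, p9, p7) → 30.2355
  f7: (p3, p9, p1) → 24.2676
  f8: (p2, p1, p5) → 11.9152
  f9: (p2, p0, p5) → 10.2779
  f10: (p2, p0, p1) → 40.0634
  f11: (p4, p0, p1) → 49.5992
  f12: (p4, p9, p10) → 16.8787
  f13: (p4, p9, p1) → 73.2514
  f14: (p4, p8, p10) → 30.5931
  f15: (p6, p8, p5) → 13.3578
  f16: (p6, p4, p8) → 56.5741
  f17: (p6, p0, p5) → 25.6149
  f18: (p6, p4, p0) → 67.7765
Σ area = 623.838

Euler: V−E+F = 11−27+18 = 2.

facets=18 area=623.838
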